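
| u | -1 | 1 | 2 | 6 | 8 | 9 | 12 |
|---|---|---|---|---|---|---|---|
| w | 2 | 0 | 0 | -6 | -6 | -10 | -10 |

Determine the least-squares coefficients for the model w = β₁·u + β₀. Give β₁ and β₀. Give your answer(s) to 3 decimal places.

β₁ = -1.015, β₀ = 1.078

Sums needed: Σu·u = 331, Σu = 37, Σ1 = 7.
Right-hand side: Σu·w = -296, Σw = -30.
Eliminating β₀: 7·(row 1) − 37·(row 2) gives 948·β₁ = 7·(-296) − 37·(-30) = -962, so β₁ = -481/474.
Then β₀ = ((-30) − 37·(-481/474))/7 = 511/474.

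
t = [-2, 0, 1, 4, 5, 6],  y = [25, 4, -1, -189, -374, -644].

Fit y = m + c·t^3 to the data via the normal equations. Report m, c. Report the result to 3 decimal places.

Forming MᵀM = [[6, 398]; [398, 66442]] and Mᵀy = [-1179, -198151]ᵀ gives MᵀM·[m, c]ᵀ = Mᵀy.
det = 6·66442 − 398² = 240248.
m = ((-1179)·66442 − 398·(-198151))/240248 = 132245/60062; c = (6·(-198151) − 398·(-1179))/240248 = -89958/30031.

m = 2.202, c = -2.996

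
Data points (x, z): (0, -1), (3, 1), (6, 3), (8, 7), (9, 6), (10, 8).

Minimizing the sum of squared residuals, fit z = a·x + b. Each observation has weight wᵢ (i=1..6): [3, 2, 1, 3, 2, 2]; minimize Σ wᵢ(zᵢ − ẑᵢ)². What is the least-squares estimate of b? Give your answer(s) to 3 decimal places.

b = -1.249

The normal system AᵀWA·[a, b]ᵀ = AᵀWz is [[608, 74]; [74, 13]]·[a, b]ᵀ = [460, 51]ᵀ.
Δ = 608·13 − 74² = 2428.
a = (460·13 − 74·51)/2428 = 1103/1214; b = (608·51 − 74·460)/2428 = -758/607.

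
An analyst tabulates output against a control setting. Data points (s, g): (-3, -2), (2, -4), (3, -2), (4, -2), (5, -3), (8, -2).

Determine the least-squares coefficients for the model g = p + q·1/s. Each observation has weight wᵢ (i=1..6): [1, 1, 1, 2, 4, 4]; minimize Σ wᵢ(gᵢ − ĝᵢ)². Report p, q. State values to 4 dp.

AᵀWA·[p, q]ᵀ = AᵀWg reads: 13·p + (23/10)·q = -32;  (23/10)·p + (2951/3600)·q = -32/5.
Δ = 13·(2951/3600) − (23/10)² = 19319/3600.
p = ((-32)·(2951/3600) − (23/10)·(-32/5))/(19319/3600) = -41440/19319; q = (13·(-32/5) − (23/10)·(-32))/(19319/3600) = -34560/19319.

p = -2.1450, q = -1.7889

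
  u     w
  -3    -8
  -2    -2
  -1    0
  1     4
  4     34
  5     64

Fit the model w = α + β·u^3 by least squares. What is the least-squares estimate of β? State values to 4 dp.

β = 0.4861

The normal system AᵀA·[α, β]ᵀ = Aᵀw is [[6, 154]; [154, 20516]]·[α, β]ᵀ = [92, 10412]ᵀ.
Eliminating β: 20516·(row 1) − 154·(row 2) gives 99380·α = 20516·92 − 154·10412 = 284024, so α = 71006/24845.
Then β = (10412 − 154·(71006/24845))/20516 = 12076/24845.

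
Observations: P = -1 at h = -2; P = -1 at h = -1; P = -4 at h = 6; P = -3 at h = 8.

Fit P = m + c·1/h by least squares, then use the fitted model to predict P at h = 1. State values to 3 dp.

P̂ = -5.420

Entries of AᵀA: Σ1 = 4, Σ1/h = -29/24, Σ1/h·1/h = 745/576.
Moment sums: ΣP = -9, Σ1/h·P = 11/24.
AᵀA·[m, c]ᵀ = AᵀP becomes [[4, -29/24]; [-29/24, 745/576]]·[m, c]ᵀ = [-9, 11/24]ᵀ.
Δ = 4·(745/576) − (-29/24)² = 713/192.
m = ((-9)·(745/576) − (-29/24)·(11/24))/(713/192) = -206/69; c = (4·(11/24) − (-29/24)·(-9))/(713/192) = -56/23.
At h = 1: P̂ = (-206/69)·(1) + (-56/23)·(1) = -374/69.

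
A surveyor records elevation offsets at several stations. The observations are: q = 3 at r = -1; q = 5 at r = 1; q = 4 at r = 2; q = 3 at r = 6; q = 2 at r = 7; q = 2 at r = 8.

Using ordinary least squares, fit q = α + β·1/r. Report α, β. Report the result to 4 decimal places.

α = 3.0175, β = 0.9576

With design matrix A, AᵀA = [[6, 157/168]; [157/168, 65305/28224]] and Aᵀq = [19, 141/28]ᵀ.
det = 6·(65305/28224) − (157/168)² = 367181/28224.
α = (19·(65305/28224) − (157/168)·(141/28))/(367181/28224) = 1107973/367181; β = (6·(141/28) − (157/168)·19)/(367181/28224) = 351624/367181.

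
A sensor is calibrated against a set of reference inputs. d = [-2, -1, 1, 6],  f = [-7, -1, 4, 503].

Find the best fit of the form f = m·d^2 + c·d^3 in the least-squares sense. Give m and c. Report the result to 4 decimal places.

Normal-equation sums: Σd^2·d^2 = 1314, Σd^2·d^3 = 7744, Σd^3·d^3 = 46722.
Moment sums: Σd^2·f = 18083, Σd^3·f = 108709.
Normal equations: [[1314, 7744]; [7744, 46722]]·[m, c]ᵀ = [18083, 108709]ᵀ.
Δ = 1314·46722 − 7744² = 1423172.
m = (18083·46722 − 7744·108709)/1423172 = 1515715/711586; c = (1314·108709 − 7744·18083)/1423172 = 1404437/711586.

m = 2.1301, c = 1.9737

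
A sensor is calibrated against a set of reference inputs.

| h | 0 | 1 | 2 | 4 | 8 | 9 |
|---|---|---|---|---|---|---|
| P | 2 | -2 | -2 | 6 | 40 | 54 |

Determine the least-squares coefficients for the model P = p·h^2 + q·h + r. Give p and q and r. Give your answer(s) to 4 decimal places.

p = 0.9855, q = -2.9794, r = 0.9862

The normal equations are: 10930·p + 1314·q + 166·r = 7020;  1314·p + 166·q + 24·r = 824;  166·p + 24·q + 6·r = 98.
Inverting the 3×3 Gram matrix, [p, q, r]ᵀ = [3121/3167, -47179/15835, 15616/15835]ᵀ.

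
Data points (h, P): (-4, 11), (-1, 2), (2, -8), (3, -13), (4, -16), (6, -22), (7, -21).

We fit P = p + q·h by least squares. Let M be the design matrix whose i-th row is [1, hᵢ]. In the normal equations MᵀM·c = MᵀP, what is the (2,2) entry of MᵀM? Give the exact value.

131

Row 2 ↔ basis h, column 2 ↔ basis h, so (MᵀM)_{2,2} = Σᵢ (h)·(h) = (-4)·(-4) + (-1)·(-1) + (2)·(2) + (3)·(3) + (4)·(4) + (6)·(6) + (7)·(7) = 131.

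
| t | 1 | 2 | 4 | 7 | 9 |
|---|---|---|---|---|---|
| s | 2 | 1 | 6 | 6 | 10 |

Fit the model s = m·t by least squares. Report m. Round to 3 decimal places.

m = 1.060

Normal-equation sums: Σt·t = 151.
Moment sums: Σt·s = 160.
Normal equations: [[151]]·[m]ᵀ = [160]ᵀ.
m = 160/151 = 1.0596.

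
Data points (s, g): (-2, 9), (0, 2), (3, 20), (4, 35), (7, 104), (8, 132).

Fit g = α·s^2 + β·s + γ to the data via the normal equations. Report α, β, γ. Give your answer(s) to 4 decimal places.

α = 2.0144, β = 0.3096, γ = 1.6279

Entries of AᵀA: Σs^2·s^2 = 6850, Σs^2·s = 938, Σs^2 = 142, Σs·s = 142, Σs = 20, Σ1 = 6.
Right-hand side: Σs^2·g = 14320, Σs·g = 1966, Σg = 302.
AᵀA·[α, β, γ]ᵀ = Aᵀg becomes [[6850, 938, 142]; [938, 142, 20]; [142, 20, 6]]·[α, β, γ]ᵀ = [14320, 1966, 302]ᵀ.
Row-reducing yields α = 6448/3201, β = 991/3201, γ = 1737/1067.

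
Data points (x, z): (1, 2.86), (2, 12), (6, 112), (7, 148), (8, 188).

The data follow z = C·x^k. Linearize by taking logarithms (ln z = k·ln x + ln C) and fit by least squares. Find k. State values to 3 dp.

k = 2.020

Taking logs, ln z = k·ln x + ln C, so regress ln z on ln x.
AᵀA = [[11.8015, 6.5103]; [6.5103, 5]], rhs = [30.7898, 18.4879]ᵀ  (here Σln x = 6.5103, Σ(ln x)² = 11.8015, Σln z = 18.4879, Σln x·ln z = 30.7898).
Δ = 11.8015·5 − (6.5103)² = 16.6240; k = (30.7898·5 − 6.5103·18.4879)/16.6240 = 2.02046, ln C = (11.8015·18.4879 − 6.5103·30.7898)/16.6240 = 1.06683.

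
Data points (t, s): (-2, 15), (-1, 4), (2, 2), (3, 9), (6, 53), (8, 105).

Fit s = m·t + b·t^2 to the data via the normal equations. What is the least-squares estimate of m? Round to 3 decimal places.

m = -3.220

Normal-equation sums: Σt·t = 118, Σt·t^2 = 754, Σt^2·t^2 = 5506.
Moment sums: Σt·s = 1155, Σt^2·s = 8781.
Normal equations: [[118, 754]; [754, 5506]]·[m, b]ᵀ = [1155, 8781]ᵀ.
det = 118·5506 − 754² = 81192.
m = (1155·5506 − 754·8781)/81192 = -21787/6766; b = (118·8781 − 754·1155)/81192 = 6887/3383.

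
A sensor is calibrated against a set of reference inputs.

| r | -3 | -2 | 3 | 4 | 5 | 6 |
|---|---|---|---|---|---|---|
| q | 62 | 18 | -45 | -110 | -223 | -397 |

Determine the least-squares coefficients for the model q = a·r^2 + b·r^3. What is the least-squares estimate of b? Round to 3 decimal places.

b = -1.993

Entries of MᵀM: Σr^2·r^2 = 2355, Σr^2·r^3 = 11893, Σr^3·r^3 = 67899.
For Mᵀq: Σr^2·q = -21402, Σr^3·q = -123700.
Normal equations: [[2355, 11893]; [11893, 67899]]·[a, b]ᵀ = [-21402, -123700]ᵀ.
Eliminating b: 67899·(row 1) − 11893·(row 2) gives 18458696·a = 67899·(-21402) − 11893·(-123700) = 17989702, so a = 8994851/9229348.
Then b = ((-123700) − 11893·(8994851/9229348))/67899 = -18389757/9229348.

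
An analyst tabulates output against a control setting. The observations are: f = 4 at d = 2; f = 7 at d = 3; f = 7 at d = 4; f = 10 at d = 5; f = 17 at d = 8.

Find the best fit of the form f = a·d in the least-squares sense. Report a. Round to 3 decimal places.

MᵀM·[a]ᵀ = Mᵀf reads: 118·a = 243.
(Σd·d = 118, Σd·f = 243.)
a = 243/118 = 2.05932.

a = 2.059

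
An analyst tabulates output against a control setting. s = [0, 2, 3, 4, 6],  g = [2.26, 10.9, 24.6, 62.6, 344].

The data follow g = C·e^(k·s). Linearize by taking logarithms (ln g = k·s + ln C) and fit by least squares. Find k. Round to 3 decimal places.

With ln gᵢ as the transformed response and sᵢ as the regressor:
Σs = 15.0000, Σ(s)² = 65.0000, Σln g = 16.3843, Σs·ln g = 65.9767.
Equations: 65.0000·k + 15.0000·ln C = 65.9767;  15.0000·k + 5·ln C = 16.3843.
Δ = 65.0000·5 − (15.0000)² = 100.0000; k = (65.9767·5 − 15.0000·16.3843)/100.0000 = 0.84119, ln C = (65.0000·16.3843 − 15.0000·65.9767)/100.0000 = 0.75328.

k = 0.841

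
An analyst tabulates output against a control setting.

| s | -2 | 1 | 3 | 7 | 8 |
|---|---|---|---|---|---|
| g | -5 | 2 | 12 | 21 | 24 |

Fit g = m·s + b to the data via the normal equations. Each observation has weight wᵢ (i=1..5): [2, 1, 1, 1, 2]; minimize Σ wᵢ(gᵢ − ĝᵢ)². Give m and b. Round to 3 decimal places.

m = 2.923, b = 0.823

With design matrix M, MᵀWM = [[195, 23]; [23, 7]] and MᵀWg = [589, 73]ᵀ.
Eliminating b: 7·(row 1) − 23·(row 2) gives 836·m = 7·589 − 23·73 = 2444, so m = 611/209.
Then b = (73 − 23·(611/209))/7 = 172/209.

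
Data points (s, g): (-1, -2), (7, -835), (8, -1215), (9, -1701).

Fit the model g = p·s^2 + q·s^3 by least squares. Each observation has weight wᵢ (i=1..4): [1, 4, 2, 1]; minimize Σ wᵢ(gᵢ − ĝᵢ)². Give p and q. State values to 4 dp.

p = -3.1935, q = -1.9768

XᵀWX·[p, q]ᵀ = XᵀWg reads: 24358·p + 191812·q = -456963;  191812·p + 1526326·q = -3629807.
Eliminating q: 1526326·(row 1) − 191812·(row 2) gives 386405364·p = 1526326·(-456963) − 191812·(-3629807) = -1233967654, so p = -616983827/193202682.
Then q = ((-3629807) − 191812·(-616983827/193202682))/1526326 = -381925975/193202682.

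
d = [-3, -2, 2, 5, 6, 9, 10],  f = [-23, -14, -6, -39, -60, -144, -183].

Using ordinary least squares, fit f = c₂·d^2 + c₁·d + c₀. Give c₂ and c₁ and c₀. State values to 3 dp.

c₂ = -2.019, c₁ = 2.074, c₀ = -0.284

Forming AᵀA = [[18595, 2043, 259]; [2043, 259, 27]; [259, 27, 7]] and Aᵀf = [-33386, -3596, -469]ᵀ gives AᵀA·[c₂, c₁, c₀]ᵀ = Aᵀf.
Solving the 3×3 system (Gaussian elimination) gives c₂ = -540047/267432, c₁ = 184919/89144, c₀ = -37991/133716.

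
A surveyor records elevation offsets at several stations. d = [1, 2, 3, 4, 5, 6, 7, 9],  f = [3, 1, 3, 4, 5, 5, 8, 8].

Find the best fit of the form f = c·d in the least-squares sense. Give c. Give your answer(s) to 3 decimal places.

c = 0.964

XᵀX·[c]ᵀ = Xᵀf reads: 221·c = 213.
Hence c = 213 / 221 ≈ 0.963801.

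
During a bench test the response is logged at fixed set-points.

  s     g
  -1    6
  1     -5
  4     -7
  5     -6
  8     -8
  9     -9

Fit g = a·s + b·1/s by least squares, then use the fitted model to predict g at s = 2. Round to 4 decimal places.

With design matrix X, XᵀX = [[188, 6]; [6, 276109/129600]] and Xᵀg = [-214, -319/20]ᵀ.
det = 188·(276109/129600) − 6² = 11810723/32400.
a = ((-214)·(276109/129600) − 6·(-319/20))/(11810723/32400) = -23342303/23621446; b = (188·(-319/20) − 6·(-214))/(11810723/32400) = -55553040/11810723.
At s = 2: ĝ = (-23342303/23621446)·(2) + (-55553040/11810723)·(1/2) = -51118823/11810723.

ĝ = -4.3282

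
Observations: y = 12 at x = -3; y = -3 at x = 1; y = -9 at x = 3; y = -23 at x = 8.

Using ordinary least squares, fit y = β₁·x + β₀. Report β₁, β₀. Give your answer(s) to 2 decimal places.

β₁ = -3.16, β₀ = 1.36

Setting ∂/∂β₁ … = 0 gives: 83·β₁ + 9·β₀ = -250;  9·β₁ + 4·β₀ = -23.
(Σx·x = 83, Σx = 9, Σ1 = 4, Σx·y = -250, Σy = -23.)
Determinant 83·4 − 9² = 251.
β₁ = ((-250)·4 − 9·(-23))/251 = -793/251; β₀ = (83·(-23) − 9·(-250))/251 = 341/251.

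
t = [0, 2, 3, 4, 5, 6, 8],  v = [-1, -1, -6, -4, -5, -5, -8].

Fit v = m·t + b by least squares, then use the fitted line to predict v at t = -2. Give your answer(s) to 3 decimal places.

v̂ = 0.714

Normal-equation sums: Σt·t = 154, Σt = 28, Σ1 = 7.
And Σt·v = -155, Σv = -30.
Eliminating b: 7·(row 1) − 28·(row 2) gives 294·m = 7·(-155) − 28·(-30) = -245, so m = -5/6.
Then b = ((-30) − 28·(-5/6))/7 = -20/21.
At t = -2: v̂ = (-5/6)·(-2) + (-20/21)·(1) = 5/7.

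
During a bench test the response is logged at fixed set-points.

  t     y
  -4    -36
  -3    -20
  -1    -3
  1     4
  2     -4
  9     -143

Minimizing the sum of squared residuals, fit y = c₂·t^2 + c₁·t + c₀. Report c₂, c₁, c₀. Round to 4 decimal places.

c₂ = -1.9690, c₁ = 1.6063, c₀ = 2.0170

XᵀX·[c₂, c₁, c₀]ᵀ = Xᵀy reads: 6916·c₂ + 646·c₁ + 112·c₀ = -12354;  646·c₂ + 112·c₁ + 4·c₀ = -1084;  112·c₂ + 4·c₁ + 6·c₀ = -202.
(Σt^2·t^2 = 6916, Σt^2·t = 646, Σt^2 = 112, Σt·t = 112, Σt = 4, Σ1 = 6, Σt^2·y = -12354, Σt·y = -1084, Σy = -202.)
Row-reducing yields c₂ = -297044/150861, c₁ = 242321/150861, c₀ = 101429/50287.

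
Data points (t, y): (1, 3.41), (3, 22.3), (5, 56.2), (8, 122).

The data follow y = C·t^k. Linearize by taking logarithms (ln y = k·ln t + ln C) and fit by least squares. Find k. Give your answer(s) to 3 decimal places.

k = 1.727

Linearized form: ln y = k·ln t + ln C. From the 4 transformed points,
AᵀA = [[8.1213, 4.7875]; [4.7875, 4]], rhs = [19.8847, 13.1642]ᵀ  (here Σln t = 4.7875, Σ(ln t)² = 8.1213, Σln y = 13.1642, Σln t·ln y = 19.8847).
Solving (det = 9.5652): k = 1.72659, ln C = 1.22455.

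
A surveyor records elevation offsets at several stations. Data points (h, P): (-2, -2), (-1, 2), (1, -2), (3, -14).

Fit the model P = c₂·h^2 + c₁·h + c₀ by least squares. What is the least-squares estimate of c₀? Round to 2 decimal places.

The normal equations are: 99·c₂ + 19·c₁ + 15·c₀ = -134;  19·c₂ + 15·c₁ + 1·c₀ = -42;  15·c₂ + 1·c₁ + 4·c₀ = -16.
Row-reducing yields c₂ = -256/199, c₁ = -248/199, c₀ = 226/199.

c₀ = 1.14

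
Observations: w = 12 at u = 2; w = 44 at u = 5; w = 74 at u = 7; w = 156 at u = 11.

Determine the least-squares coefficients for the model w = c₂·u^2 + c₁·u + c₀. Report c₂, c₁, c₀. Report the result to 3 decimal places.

c₂ = 0.895, c₁ = 4.354, c₀ = -0.263

Entries of XᵀX: Σu^2·u^2 = 17683, Σu^2·u = 1807, Σu^2 = 199, Σu·u = 199, Σu = 25, Σ1 = 4.
For Xᵀw: Σu^2·w = 23650, Σu·w = 2478, Σw = 286.
Row-reducing yields c₂ = 4615/5154, c₁ = 7481/1718, c₀ = -677/2577.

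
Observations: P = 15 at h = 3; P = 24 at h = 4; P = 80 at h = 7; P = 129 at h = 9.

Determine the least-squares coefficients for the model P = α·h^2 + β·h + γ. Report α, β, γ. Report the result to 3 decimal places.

α = 1.499, β = 1.264, γ = -3.339

Sums needed: Σh^2·h^2 = 9299, Σh^2·h = 1163, Σh^2 = 155, Σh·h = 155, Σh = 23, Σ1 = 4.
For MᵀP: Σh^2·P = 14888, Σh·P = 1862, ΣP = 248.
Row-reducing yields α = 1061/708, β = 895/708, γ = -197/59.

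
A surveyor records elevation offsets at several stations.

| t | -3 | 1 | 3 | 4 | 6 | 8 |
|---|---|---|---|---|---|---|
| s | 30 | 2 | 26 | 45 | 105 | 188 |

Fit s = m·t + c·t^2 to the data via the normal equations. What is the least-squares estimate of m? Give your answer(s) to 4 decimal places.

Entries of XᵀX: Σt·t = 135, Σt·t^2 = 793, Σt^2·t^2 = 5811.
Moment sums: Σt·s = 2304, Σt^2·s = 17038.
XᵀX·[m, c]ᵀ = Xᵀs becomes [[135, 793]; [793, 5811]]·[m, c]ᵀ = [2304, 17038]ᵀ.
det = 135·5811 − 793² = 155636.
m = (2304·5811 − 793·17038)/155636 = -115/146; c = (135·17038 − 793·2304)/155636 = 5769/1898.

m = -0.7877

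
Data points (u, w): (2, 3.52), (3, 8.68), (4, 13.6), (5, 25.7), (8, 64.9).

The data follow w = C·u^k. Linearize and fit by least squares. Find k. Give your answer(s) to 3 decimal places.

Taking logs, ln w = k·ln u + ln C, so regress ln w on ln u.
Σln u = 6.8669, Σ(ln u)² = 10.5236, Σln w = 13.4489, Σln u·ln w = 20.7670.
Normal system: [[10.5236, 6.8669]; [6.8669, 5]]·[k, ln C]ᵀ = [20.7670, 13.4489]ᵀ.
Slope k = (n·Σln u·ln w − Σln u·Σln w)/(n·Σ(ln u)² − (Σln u)²) = (5·20.7670 − 6.8669·13.4489)/5.4631 = 2.10176; ln C = (Σln w − k·Σln u)/n = -0.19675.

k = 2.102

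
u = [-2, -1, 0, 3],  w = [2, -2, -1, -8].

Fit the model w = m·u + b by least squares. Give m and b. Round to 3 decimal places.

m = -1.857, b = -2.250

The normal system MᵀM·[m, b]ᵀ = Mᵀw is [[14, 0]; [0, 4]]·[m, b]ᵀ = [-26, -9]ᵀ.
Determinant 14·4 − 0² = 56.
m = ((-26)·4 − 0·(-9))/56 = -13/7; b = (14·(-9) − 0·(-26))/56 = -9/4.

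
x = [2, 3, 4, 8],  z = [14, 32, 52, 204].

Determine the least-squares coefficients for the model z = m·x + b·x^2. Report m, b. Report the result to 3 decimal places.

m = 1.041, b = 3.056

The normal equations are: 93·m + 611·b = 1964;  611·m + 4449·b = 14232.
det = 93·4449 − 611² = 40436.
m = (1964·4449 − 611·14232)/40436 = 10521/10109; b = (93·14232 − 611·1964)/40436 = 30893/10109.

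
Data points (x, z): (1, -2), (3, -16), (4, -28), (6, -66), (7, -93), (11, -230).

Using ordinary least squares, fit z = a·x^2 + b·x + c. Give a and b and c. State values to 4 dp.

MᵀM·[a, b, c]ᵀ = Mᵀz reads: 18676·a + 1982·b + 232·c = -35357;  1982·a + 232·b + 32·c = -3739;  232·a + 32·b + 6·c = -435.
Row-reducing yields a = -40127/20366, b = 16009/20366, c = -10339/20366.

a = -1.9703, b = 0.7861, c = -0.5077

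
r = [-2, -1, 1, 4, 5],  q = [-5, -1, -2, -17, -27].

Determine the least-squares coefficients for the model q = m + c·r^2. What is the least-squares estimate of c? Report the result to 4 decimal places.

Compute the Gram sums: Σ1 = 5, Σr^2 = 47, Σr^2·r^2 = 899.
And Σq = -52, Σr^2·q = -970.
So MᵀM·[m, c]ᵀ = Mᵀq: [[5, 47]; [47, 899]]·[m, c]ᵀ = [-52, -970]ᵀ.
Δ = 5·899 − 47² = 2286.
m = ((-52)·899 − 47·(-970))/2286 = -193/381; c = (5·(-970) − 47·(-52))/2286 = -401/381.

c = -1.0525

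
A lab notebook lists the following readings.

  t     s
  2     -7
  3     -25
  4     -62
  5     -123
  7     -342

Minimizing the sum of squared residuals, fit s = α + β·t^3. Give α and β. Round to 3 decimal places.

α = 1.791, β = -1.002

Sums needed: Σ1 = 5, Σt^3 = 567, Σt^3·t^3 = 138163.
Right-hand side: Σs = -559, Σt^3·s = -137380.
So AᵀA·[α, β]ᵀ = Aᵀs: [[5, 567]; [567, 138163]]·[α, β]ᵀ = [-559, -137380]ᵀ.
Determinant 5·138163 − 567² = 369326.
α = ((-559)·138163 − 567·(-137380))/369326 = 661343/369326; β = (5·(-137380) − 567·(-559))/369326 = -369947/369326.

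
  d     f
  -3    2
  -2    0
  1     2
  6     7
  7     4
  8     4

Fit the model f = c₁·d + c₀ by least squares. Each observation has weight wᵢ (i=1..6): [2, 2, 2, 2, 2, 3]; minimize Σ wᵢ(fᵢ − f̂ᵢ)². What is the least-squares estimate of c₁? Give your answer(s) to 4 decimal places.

c₁ = 0.3630

XᵀWX·[c₁, c₀]ᵀ = XᵀWf reads: 390·c₁ + 42·c₀ = 228;  42·c₁ + 13·c₀ = 42.
Determinant 390·13 − 42² = 3306.
c₁ = (228·13 − 42·42)/3306 = 200/551; c₀ = (390·42 − 42·228)/3306 = 1134/551.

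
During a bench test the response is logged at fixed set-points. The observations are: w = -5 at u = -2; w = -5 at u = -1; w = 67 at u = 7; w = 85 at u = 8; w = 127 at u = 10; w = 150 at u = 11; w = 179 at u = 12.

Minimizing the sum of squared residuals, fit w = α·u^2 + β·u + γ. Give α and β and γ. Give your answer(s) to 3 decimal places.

Sums needed: Σu^2·u^2 = 51891, Σu^2·u = 4905, Σu^2 = 483, Σu·u = 483, Σu = 45, Σ1 = 7.
And Σu^2·w = 65324, Σu·w = 6232, Σw = 598.
Normal equations: [[51891, 4905, 483]; [4905, 483, 45]; [483, 45, 7]]·[α, β, γ]ᵀ = [65324, 6232, 598]ᵀ.
Inverting the 3×3 Gram matrix, [α, β, γ]ᵀ = [105953/103866, 42247/14838, -56458/17311]ᵀ.

α = 1.020, β = 2.847, γ = -3.261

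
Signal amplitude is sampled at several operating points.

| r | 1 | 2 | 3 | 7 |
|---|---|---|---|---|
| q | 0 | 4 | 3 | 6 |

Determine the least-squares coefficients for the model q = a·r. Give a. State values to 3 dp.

Forming XᵀX = [[63]] and Xᵀq = [59]ᵀ gives XᵀX·[a]ᵀ = Xᵀq.
a = 59/63 = 0.936508.

a = 0.937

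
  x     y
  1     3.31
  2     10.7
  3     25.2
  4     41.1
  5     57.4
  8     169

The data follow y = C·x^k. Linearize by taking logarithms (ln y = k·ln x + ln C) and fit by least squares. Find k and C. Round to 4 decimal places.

k = 1.8728, C = 3.1212

Taking logs, ln y = k·ln x + ln C, so regress ln y on ln x.
AᵀA = [[10.5236, 6.8669]; [6.8669, 6]], rhs = [27.5251, 19.6900]ᵀ  (here Σln x = 6.8669, Σ(ln x)² = 10.5236, Σln y = 19.6900, Σln x·ln y = 27.5251).
Solving (det = 15.9867): k = 1.87285, ln C = 1.13821, so C = exp(1.13821) = 3.12119.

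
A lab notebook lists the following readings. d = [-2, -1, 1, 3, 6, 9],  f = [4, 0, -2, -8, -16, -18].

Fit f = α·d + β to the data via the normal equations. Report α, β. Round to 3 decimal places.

From the data, Σd·d = 132, Σd = 16, Σ1 = 6.
And Σd·f = -292, Σf = -40.
Eliminating β: 6·(row 1) − 16·(row 2) gives 536·α = 6·(-292) − 16·(-40) = -1112, so α = -139/67.
Then β = ((-40) − 16·(-139/67))/6 = -76/67.

α = -2.075, β = -1.134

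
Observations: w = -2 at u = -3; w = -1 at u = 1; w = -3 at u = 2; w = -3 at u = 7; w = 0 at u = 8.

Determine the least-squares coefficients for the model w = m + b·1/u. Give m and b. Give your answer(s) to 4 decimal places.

From the data, Σ1 = 5, Σ1/u = 241/168, Σ1/u·1/u = 39433/28224.
For Aᵀw: Σw = -9, Σ1/u·w = -95/42.
So AᵀA·[m, b]ᵀ = Aᵀw: [[5, 241/168]; [241/168, 39433/28224]]·[m, b]ᵀ = [-9, -95/42]ᵀ.
det = 5·(39433/28224) − (241/168)² = 34771/7056.
m = ((-9)·(39433/28224) − (241/168)·(-95/42))/(34771/7056) = -263317/139084; b = (5·(-95/42) − (241/168)·(-9))/(34771/7056) = 11298/34771.

m = -1.8932, b = 0.3249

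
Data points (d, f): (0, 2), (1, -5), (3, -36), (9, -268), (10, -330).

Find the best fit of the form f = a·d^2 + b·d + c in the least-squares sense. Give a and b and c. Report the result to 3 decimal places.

AᵀA·[a, b, c]ᵀ = Aᵀf reads: 16643·a + 1757·b + 191·c = -55037;  1757·a + 191·b + 23·c = -5825;  191·a + 23·b + 5·c = -637.
(Σd^2·d^2 = 16643, Σd^2·d = 1757, Σd^2 = 191, Σd·d = 191, Σd = 23, Σ1 = 5, Σd^2·f = -55037, Σd·f = -5825, Σf = -637.)
Row-reducing yields a = -30481/10317, b = -36281/10317, c = 5627/3439.

a = -2.954, b = -3.517, c = 1.636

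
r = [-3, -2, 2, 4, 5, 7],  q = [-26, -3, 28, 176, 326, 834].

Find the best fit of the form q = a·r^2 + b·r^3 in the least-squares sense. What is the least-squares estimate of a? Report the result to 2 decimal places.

a = 3.08

The normal equations are: 3395·a + 20713·b = 51698;  20713·a + 138227·b = 339026.
Δ = 3395·138227 − 20713² = 40252296.
a = (51698·138227 − 20713·339026)/40252296 = 30953477/10063074; b = (3395·339026 − 20713·51698)/40252296 = 2863307/1437582.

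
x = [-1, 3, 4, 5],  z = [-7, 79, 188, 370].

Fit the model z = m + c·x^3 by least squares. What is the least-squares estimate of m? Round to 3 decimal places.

The normal equations are: 4·m + 215·c = 630;  215·m + 20451·c = 60422.
Eliminating c: 20451·(row 1) − 215·(row 2) gives 35579·m = 20451·630 − 215·60422 = -106600, so m = -106600/35579.
Then c = (60422 − 215·(-106600/35579))/20451 = 106238/35579.

m = -2.996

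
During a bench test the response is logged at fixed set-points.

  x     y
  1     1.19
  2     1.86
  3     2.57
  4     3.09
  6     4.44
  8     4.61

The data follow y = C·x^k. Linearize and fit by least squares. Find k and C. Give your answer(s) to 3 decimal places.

Linearized form: ln y = k·ln x + ln C. From the 6 transformed points,
Σln x = 7.0493, Σ(ln x)² = 11.1437, Σln y = 5.8855, Σln x·ln y = 8.8799.
Equations: 11.1437·k + 7.0493·ln C = 8.8799;  7.0493·k + 6·ln C = 5.8855.
Slope k = (n·Σln x·ln y − Σln x·Σln y)/(n·Σ(ln x)² − (Σln x)²) = (6·8.8799 − 7.0493·5.8855)/17.1702 = 0.68671; ln C = (Σln y − k·Σln x)/n = 0.17412, so C = exp(0.17412) = 1.19020.

k = 0.687, C = 1.190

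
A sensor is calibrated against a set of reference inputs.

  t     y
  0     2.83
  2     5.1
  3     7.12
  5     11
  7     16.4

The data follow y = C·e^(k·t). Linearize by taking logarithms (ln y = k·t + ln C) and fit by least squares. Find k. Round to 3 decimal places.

With ln yᵢ as the transformed response and tᵢ as the regressor:
Σt = 17.0000, Σ(t)² = 87.0000, Σln y = 9.8276, Σt·ln y = 40.7176.
Equations: 87.0000·k + 17.0000·ln C = 40.7176;  17.0000·k + 5·ln C = 9.8276.
Slope k = (n·Σt·ln y − Σt·Σln y)/(n·Σ(t)² − (Σt)²) = (5·40.7176 − 17.0000·9.8276)/146.0000 = 0.25013; ln C = (Σln y − k·Σt)/n = 1.11508.

k = 0.250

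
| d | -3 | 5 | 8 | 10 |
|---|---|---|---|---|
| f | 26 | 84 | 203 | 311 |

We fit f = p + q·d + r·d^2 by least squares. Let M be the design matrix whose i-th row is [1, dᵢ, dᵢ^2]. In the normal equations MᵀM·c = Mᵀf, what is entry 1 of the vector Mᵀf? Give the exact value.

Entry 1 ↔ basis 1, so (Mᵀf)_{1} = Σᵢ fᵢ = (1)·(26) + (1)·(84) + (1)·(203) + (1)·(311) = 624.

624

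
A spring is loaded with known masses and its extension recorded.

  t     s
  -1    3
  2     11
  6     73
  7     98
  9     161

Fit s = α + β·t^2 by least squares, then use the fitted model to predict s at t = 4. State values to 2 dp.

Forming AᵀA = [[5, 171]; [171, 10275]] and Aᵀs = [346, 20518]ᵀ gives AᵀA·[α, β]ᵀ = Aᵀs.
Eliminating β: 10275·(row 1) − 171·(row 2) gives 22134·α = 10275·346 − 171·20518 = 46572, so α = 7762/3689.
Then β = (20518 − 171·(7762/3689))/10275 = 21712/11067.
At t = 4: ŝ = (7762/3689)·(1) + (21712/11067)·(16) = 52954/1581.

ŝ = 33.49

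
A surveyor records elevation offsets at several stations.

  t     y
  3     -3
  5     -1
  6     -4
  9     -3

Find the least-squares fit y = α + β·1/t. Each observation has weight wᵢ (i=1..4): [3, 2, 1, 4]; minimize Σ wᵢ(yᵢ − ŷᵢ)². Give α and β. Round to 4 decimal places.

α = -2.7701, β = 0.3487

The normal system MᵀWM·[α, β]ᵀ = MᵀWy is [[10, 181/90]; [181/90, 3973/8100]]·[α, β]ᵀ = [-27, -27/5]ᵀ.
Δ = 10·(3973/8100) − (181/90)² = 2323/2700.
α = ((-27)·(3973/8100) − (181/90)·(-27/5))/(2323/2700) = -6435/2323; β = (10·(-27/5) − (181/90)·(-27))/(2323/2700) = 810/2323.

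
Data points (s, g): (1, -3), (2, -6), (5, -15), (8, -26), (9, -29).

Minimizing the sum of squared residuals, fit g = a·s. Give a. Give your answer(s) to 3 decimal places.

From the data, Σs·s = 175.
Right-hand side: Σs·g = -559.
AᵀA·[a]ᵀ = Aᵀg becomes [[175]]·[a]ᵀ = [-559]ᵀ.
Hence a = -559 / 175 ≈ -3.19429.

a = -3.194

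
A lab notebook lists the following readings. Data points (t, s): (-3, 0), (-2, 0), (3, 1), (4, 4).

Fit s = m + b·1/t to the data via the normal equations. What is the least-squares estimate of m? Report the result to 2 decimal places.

The normal system XᵀX·[m, b]ᵀ = Xᵀs is [[4, -1/4]; [-1/4, 77/144]]·[m, b]ᵀ = [5, 4/3]ᵀ.
Eliminating b: (77/144)·(row 1) − (-1/4)·(row 2) gives (299/144)·m = (77/144)·5 − (-1/4)·(4/3) = 433/144, so m = 433/299.
Then b = ((4/3) − (-1/4)·(433/299))/(77/144) = 948/299.

m = 1.45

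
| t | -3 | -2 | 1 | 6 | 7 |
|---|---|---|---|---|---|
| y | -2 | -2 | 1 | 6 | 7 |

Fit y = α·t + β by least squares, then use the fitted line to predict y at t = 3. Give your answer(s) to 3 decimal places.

Compute the Gram sums: Σt·t = 99, Σt = 9, Σ1 = 5.
Right-hand side: Σt·y = 96, Σy = 10.
MᵀM·[α, β]ᵀ = Mᵀy becomes [[99, 9]; [9, 5]]·[α, β]ᵀ = [96, 10]ᵀ.
Eliminating β: 5·(row 1) − 9·(row 2) gives 414·α = 5·96 − 9·10 = 390, so α = 65/69.
Then β = (10 − 9·(65/69))/5 = 7/23.
At t = 3: ŷ = (65/69)·(3) + (7/23)·(1) = 72/23.

ŷ = 3.130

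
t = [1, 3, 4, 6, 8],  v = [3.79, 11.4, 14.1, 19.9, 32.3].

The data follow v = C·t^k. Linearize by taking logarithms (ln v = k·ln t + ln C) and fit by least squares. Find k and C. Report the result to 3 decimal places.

k = 0.990, C = 3.735

With ln vᵢ as the transformed response and ln tᵢ as the regressor:
Σln t = 6.3561, Σ(ln t)² = 10.6632, Σln v = 12.8779, Σln t·ln v = 18.9268.
Equations: 10.6632·k + 6.3561·ln C = 18.9268;  6.3561·k + 5·ln C = 12.8779.
Solving (det = 12.9161): k = 0.98950, ln C = 1.31771, so C = exp(1.31771) = 3.73485.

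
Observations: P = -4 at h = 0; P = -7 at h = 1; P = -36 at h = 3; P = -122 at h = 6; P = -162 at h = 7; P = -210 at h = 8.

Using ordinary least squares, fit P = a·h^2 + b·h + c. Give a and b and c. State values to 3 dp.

a = -3.028, b = -1.554, c = -3.455

The normal equations are: 7875·a + 1099·b + 159·c = -26101;  1099·a + 159·b + 25·c = -3661;  159·a + 25·b + 6·c = -541.
Inverting the 3×3 Gram matrix, [a, b, c]ᵀ = [-7751/2560, -3979/2560, -4423/1280]ᵀ.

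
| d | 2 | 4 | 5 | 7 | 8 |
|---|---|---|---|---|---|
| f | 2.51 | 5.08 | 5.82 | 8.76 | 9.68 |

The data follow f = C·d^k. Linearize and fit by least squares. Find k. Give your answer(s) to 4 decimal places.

k = 0.9770

Linearized form: ln f = k·ln d + ln C. From the 5 transformed points,
AᵀA = [[13.1032, 7.7142]; [7.7142, 5]], rhs = [14.6692, 8.7472]ᵀ  (here Σln d = 7.7142, Σ(ln d)² = 13.1032, Σln f = 8.7472, Σln d·ln f = 14.6692).
Solving (det = 6.0066): k = 0.97701, ln C = 0.24205.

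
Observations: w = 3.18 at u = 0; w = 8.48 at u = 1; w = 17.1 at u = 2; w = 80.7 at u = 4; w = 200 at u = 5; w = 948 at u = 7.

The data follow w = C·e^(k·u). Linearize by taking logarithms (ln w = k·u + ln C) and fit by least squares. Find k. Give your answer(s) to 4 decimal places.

With ln wᵢ as the transformed response and uᵢ as the regressor:
Sums: Σu = 19.0000, Σ(u)² = 95.0000, Σln w = 22.6771, Σu·ln w = 99.8509.
Normal system: [[95.0000, 19.0000]; [19.0000, 6]]·[k, ln C]ᵀ = [99.8509, 22.6771]ᵀ.
Slope k = (n·Σu·ln w − Σu·Σln w)/(n·Σ(u)² − (Σu)²) = (6·99.8509 − 19.0000·22.6771)/209.0000 = 0.80498; ln C = (Σln w − k·Σu)/n = 1.23041.

k = 0.8050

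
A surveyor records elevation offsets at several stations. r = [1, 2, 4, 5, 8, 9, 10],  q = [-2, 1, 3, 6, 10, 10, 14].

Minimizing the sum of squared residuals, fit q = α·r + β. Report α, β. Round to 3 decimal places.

α = 1.601, β = -2.919

Normal-equation sums: Σr·r = 291, Σr = 39, Σ1 = 7.
And Σr·q = 352, Σq = 42.
Normal equations: [[291, 39]; [39, 7]]·[α, β]ᵀ = [352, 42]ᵀ.
det = 291·7 − 39² = 516.
α = (352·7 − 39·42)/516 = 413/258; β = (291·42 − 39·352)/516 = -251/86.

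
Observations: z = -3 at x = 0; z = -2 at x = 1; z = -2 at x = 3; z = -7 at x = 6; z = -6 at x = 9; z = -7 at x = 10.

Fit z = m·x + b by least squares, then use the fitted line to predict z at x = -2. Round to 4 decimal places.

ẑ = -1.0768

With design matrix M, MᵀM = [[227, 29]; [29, 6]] and Mᵀz = [-174, -27]ᵀ.
Determinant 227·6 − 29² = 521.
m = ((-174)·6 − 29·(-27))/521 = -261/521; b = (227·(-27) − 29·(-174))/521 = -1083/521.
At x = -2: ẑ = (-261/521)·(-2) + (-1083/521)·(1) = -561/521.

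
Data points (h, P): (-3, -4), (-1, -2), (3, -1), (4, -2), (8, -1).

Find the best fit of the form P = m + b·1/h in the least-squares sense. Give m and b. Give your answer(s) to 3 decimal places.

From the data, Σ1 = 5, Σ1/h = -5/8, Σ1/h·1/h = 749/576.
Right-hand side: ΣP = -10, Σ1/h·P = 19/8.
XᵀX·[m, b]ᵀ = XᵀP becomes [[5, -5/8]; [-5/8, 749/576]]·[m, b]ᵀ = [-10, 19/8]ᵀ.
Δ = 5·(749/576) − (-5/8)² = 55/9.
m = ((-10)·(749/576) − (-5/8)·(19/8))/(55/9) = -1327/704; b = (5·(19/8) − (-5/8)·(-10))/(55/9) = 81/88.

m = -1.885, b = 0.920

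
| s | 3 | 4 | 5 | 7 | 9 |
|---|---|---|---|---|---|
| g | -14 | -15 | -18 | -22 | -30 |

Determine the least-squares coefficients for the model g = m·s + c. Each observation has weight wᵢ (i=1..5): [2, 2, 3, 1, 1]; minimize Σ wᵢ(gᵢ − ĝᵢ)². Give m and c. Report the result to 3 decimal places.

m = -2.600, c = -5.222

The normal equations are: 255·m + 45·c = -898;  45·m + 9·c = -164.
Eliminating c: 9·(row 1) − 45·(row 2) gives 270·m = 9·(-898) − 45·(-164) = -702, so m = -13/5.
Then c = ((-164) − 45·(-13/5))/9 = -47/9.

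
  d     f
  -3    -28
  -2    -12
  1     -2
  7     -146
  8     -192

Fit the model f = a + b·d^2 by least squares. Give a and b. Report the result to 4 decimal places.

a = 0.0824, b = -2.9954

XᵀX·[a, b]ᵀ = Xᵀf reads: 5·a + 127·b = -380;  127·a + 6595·b = -19744.
(Σ1 = 5, Σd^2 = 127, Σd^2·d^2 = 6595, Σf = -380, Σd^2·f = -19744.)
Determinant 5·6595 − 127² = 16846.
a = ((-380)·6595 − 127·(-19744))/16846 = 694/8423; b = (5·(-19744) − 127·(-380))/16846 = -25230/8423.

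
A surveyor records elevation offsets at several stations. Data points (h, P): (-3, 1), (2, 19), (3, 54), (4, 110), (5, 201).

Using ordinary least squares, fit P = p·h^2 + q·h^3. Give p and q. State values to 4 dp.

From the data, Σh^2·h^2 = 1059, Σh^2·h^3 = 4181, Σh^3·h^3 = 21243.
Moment sums: Σh^2·P = 7356, Σh^3·P = 33748.
Determinant 1059·21243 − 4181² = 5015576.
p = (7356·21243 − 4181·33748)/5015576 = 1895390/626947; q = (1059·33748 − 4181·7356)/5015576 = 622962/626947.

p = 3.0232, q = 0.9936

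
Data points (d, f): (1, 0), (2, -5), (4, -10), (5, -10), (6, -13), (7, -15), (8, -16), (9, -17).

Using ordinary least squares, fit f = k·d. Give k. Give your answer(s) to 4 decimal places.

Forming AᵀA = [[276]] and Aᵀf = [-564]ᵀ gives AᵀA·[k]ᵀ = Aᵀf.
Hence k = -564 / 276 ≈ -2.04348.

k = -2.0435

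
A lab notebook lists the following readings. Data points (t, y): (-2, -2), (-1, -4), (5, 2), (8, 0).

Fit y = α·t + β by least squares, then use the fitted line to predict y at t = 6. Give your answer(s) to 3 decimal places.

ŷ = 0.420

The normal equations are: 94·α + 10·β = 18;  10·α + 4·β = -4.
Δ = 94·4 − 10² = 276.
α = (18·4 − 10·(-4))/276 = 28/69; β = (94·(-4) − 10·18)/276 = -139/69.
At t = 6: ŷ = (28/69)·(6) + (-139/69)·(1) = 29/69.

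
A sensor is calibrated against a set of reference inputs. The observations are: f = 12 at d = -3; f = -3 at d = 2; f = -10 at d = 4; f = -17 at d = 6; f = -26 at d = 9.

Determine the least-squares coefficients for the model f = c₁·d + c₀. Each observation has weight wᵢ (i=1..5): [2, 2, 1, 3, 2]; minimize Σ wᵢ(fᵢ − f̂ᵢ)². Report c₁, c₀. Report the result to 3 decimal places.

The normal equations are: 312·c₁ + 38·c₀ = -898;  38·c₁ + 10·c₀ = -95.
(Σwᵢ·d·d = 312, Σwᵢ·d = 38, Σwᵢ·1 = 10, Σwᵢ·d·f = -898, Σwᵢ·f = -95.)
Δ = 312·10 − 38² = 1676.
c₁ = ((-898)·10 − 38·(-95))/1676 = -2685/838; c₀ = (312·(-95) − 38·(-898))/1676 = 1121/419.

c₁ = -3.204, c₀ = 2.675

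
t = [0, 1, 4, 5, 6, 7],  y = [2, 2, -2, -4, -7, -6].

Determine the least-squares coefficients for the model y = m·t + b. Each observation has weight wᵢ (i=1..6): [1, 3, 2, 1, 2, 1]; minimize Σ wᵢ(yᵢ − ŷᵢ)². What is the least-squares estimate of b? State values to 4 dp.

b = 3.1453

Forming XᵀWX = [[181, 35]; [35, 10]] and XᵀWy = [-156, -20]ᵀ gives XᵀWX·[m, b]ᵀ = XᵀWy.
Eliminating b: 10·(row 1) − 35·(row 2) gives 585·m = 10·(-156) − 35·(-20) = -860, so m = -172/117.
Then b = ((-20) − 35·(-172/117))/10 = 368/117.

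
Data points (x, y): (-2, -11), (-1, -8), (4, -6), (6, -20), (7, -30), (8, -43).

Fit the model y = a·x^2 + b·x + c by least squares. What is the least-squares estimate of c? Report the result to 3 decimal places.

c = -2.277

Entries of MᵀM: Σx^2·x^2 = 8066, Σx^2·x = 1126, Σx^2 = 170, Σx·x = 170, Σx = 22, Σ1 = 6.
And Σx^2·y = -5090, Σx·y = -668, Σy = -118.
Normal equations: [[8066, 1126, 170]; [1126, 170, 22]; [170, 22, 6]]·[a, b, c]ᵀ = [-5090, -668, -118]ᵀ.
Solving the 3×3 system (Gaussian elimination) gives a = -14153/14100, b = 42493/14100, c = -5351/2350.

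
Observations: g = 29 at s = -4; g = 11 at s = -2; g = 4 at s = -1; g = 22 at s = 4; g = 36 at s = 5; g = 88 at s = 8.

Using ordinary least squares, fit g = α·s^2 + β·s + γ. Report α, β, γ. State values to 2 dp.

Forming MᵀM = [[5250, 628, 126]; [628, 126, 10]; [126, 10, 6]] and Mᵀg = [7396, 830, 190]ᵀ gives MᵀM·[α, β, γ]ᵀ = Mᵀg.
Inverting the 3×3 Gram matrix, [α, β, γ]ᵀ = [39454/27495, -7249/9165, 78386/27495]ᵀ.

α = 1.43, β = -0.79, γ = 2.85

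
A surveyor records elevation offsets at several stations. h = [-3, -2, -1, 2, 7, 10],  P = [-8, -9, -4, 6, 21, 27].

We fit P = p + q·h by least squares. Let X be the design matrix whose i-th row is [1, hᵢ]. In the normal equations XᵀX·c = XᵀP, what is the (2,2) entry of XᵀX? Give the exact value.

Row 2 ↔ basis h, column 2 ↔ basis h, so (XᵀX)_{2,2} = Σᵢ (h)·(h) = (-3)·(-3) + (-2)·(-2) + (-1)·(-1) + (2)·(2) + (7)·(7) + (10)·(10) = 167.

167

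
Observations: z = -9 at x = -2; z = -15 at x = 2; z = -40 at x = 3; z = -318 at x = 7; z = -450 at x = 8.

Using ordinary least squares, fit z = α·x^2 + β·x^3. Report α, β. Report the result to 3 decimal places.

α = -2.903, β = -0.515

Sums needed: Σx^2·x^2 = 6610, Σx^2·x^3 = 49818, Σx^3·x^3 = 380650.
And Σx^2·z = -44838, Σx^3·z = -340602.
So MᵀM·[α, β]ᵀ = Mᵀz: [[6610, 49818]; [49818, 380650]]·[α, β]ᵀ = [-44838, -340602]ᵀ.
det = 6610·380650 − 49818² = 34263376.
α = ((-44838)·380650 − 49818·(-340602))/34263376 = -540621/186214; β = (6610·(-340602) − 49818·(-44838))/34263376 = -2204967/4282922.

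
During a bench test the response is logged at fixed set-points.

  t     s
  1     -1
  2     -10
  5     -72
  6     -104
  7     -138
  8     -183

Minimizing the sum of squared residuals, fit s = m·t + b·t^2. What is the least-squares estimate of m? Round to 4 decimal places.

m = 0.2917

AᵀA·[m, b]ᵀ = Aᵀs reads: 179·m + 1205·b = -3435;  1205·m + 8435·b = -24059.
(Σt·t = 179, Σt·t^2 = 1205, Σt^2·t^2 = 8435, Σt·s = -3435, Σt^2·s = -24059.)
det = 179·8435 − 1205² = 57840.
m = ((-3435)·8435 − 1205·(-24059))/57840 = 7/24; b = (179·(-24059) − 1205·(-3435))/57840 = -83693/28920.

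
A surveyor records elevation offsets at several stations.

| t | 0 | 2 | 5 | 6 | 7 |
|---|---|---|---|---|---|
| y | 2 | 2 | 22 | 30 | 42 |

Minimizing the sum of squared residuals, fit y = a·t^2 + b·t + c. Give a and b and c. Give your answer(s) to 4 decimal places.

AᵀA·[a, b, c]ᵀ = Aᵀy reads: 4338·a + 692·b + 114·c = 3696;  692·a + 114·b + 20·c = 588;  114·a + 20·b + 5·c = 98.
(Σt^2·t^2 = 4338, Σt^2·t = 692, Σt^2 = 114, Σt·t = 114, Σt = 20, Σ1 = 5, Σt^2·y = 3696, Σt·y = 588, Σy = 98.)
Solving the 3×3 system (Gaussian elimination) gives a = 4298/4279, b = -5166/4279, c = 6538/4279.

a = 1.0044, b = -1.2073, c = 1.5279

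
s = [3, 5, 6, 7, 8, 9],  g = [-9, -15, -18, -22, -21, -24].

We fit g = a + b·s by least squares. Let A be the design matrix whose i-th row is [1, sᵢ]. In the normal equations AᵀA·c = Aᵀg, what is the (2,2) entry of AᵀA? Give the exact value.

Row 2 ↔ basis s, column 2 ↔ basis s, so (AᵀA)_{2,2} = Σᵢ (s)·(s) = (3)·(3) + (5)·(5) + (6)·(6) + (7)·(7) + (8)·(8) + (9)·(9) = 264.

264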